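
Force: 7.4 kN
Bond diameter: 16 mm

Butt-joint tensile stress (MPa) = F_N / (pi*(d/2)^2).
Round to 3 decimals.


F_N = 7.4 * 1000 = 7400.0 N
A = pi*(8.0)^2 = 201.0619 mm^2
stress = 7400.0 / 201.0619 = 36.805 MPa

36.805


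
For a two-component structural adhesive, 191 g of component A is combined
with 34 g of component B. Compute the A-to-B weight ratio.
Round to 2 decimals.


Weight ratio A:B = 191 / 34
= 5.62

5.62


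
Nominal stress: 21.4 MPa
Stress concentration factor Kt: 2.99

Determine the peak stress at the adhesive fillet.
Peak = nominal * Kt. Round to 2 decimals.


Peak stress = 21.4 * 2.99
= 63.99 MPa

63.99


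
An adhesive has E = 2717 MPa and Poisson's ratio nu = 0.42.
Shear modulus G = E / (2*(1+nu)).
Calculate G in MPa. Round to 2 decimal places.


G = 2717 / (2*(1+0.42))
= 2717 / 2.84
= 956.69 MPa

956.69


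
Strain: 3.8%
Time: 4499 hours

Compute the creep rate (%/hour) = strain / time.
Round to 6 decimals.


Creep rate = 3.8 / 4499
= 0.000845 %/h

0.000845


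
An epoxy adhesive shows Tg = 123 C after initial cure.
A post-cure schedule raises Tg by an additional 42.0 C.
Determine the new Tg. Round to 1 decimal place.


New Tg = 123 + 42.0
= 165.0 C

165.0


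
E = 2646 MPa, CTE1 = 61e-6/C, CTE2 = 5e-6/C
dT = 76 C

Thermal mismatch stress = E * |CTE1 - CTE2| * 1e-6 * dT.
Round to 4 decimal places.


= 2646 * 56e-6 * 76
= 11.2614 MPa

11.2614


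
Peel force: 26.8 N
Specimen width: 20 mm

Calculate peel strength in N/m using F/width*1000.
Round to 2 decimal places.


Peel strength = 26.8 / 20 * 1000 = 1340.00 N/m

1340.00


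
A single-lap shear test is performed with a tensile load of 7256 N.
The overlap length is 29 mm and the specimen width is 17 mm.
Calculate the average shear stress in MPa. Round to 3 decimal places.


Shear stress = F / (overlap * width)
= 7256 / (29 * 17)
= 7256 / 493
= 14.718 MPa

14.718


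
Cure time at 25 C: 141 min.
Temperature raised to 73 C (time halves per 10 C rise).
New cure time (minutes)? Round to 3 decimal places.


Acceleration factor = 2^(48/10) = 27.8576
New time = 141 / 27.8576 = 5.061 min

5.061


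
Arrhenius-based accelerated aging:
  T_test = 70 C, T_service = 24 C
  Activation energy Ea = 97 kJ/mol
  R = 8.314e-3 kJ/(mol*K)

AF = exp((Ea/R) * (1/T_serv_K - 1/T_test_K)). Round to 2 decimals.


T_test_K = 343.15, T_serv_K = 297.15
AF = exp((97/8.314e-3) * (1/297.15 - 1/343.15))
= 193.12

193.12


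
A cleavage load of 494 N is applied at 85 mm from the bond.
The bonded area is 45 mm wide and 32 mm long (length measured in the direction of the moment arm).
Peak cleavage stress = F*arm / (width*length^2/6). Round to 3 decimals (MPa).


Moment = 494 * 85 = 41990 N*mm
Section modulus = 45 * 1024 / 6 = 46080 / 6 mm^3
Stress = 41990 / (46080 / 6) = 251940 / 46080
= 5.467 MPa

5.467


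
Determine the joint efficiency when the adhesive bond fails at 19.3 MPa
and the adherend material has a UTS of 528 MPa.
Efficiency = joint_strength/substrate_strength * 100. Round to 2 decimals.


Joint efficiency = 19.3 / 528 * 100
= 3.66%

3.66


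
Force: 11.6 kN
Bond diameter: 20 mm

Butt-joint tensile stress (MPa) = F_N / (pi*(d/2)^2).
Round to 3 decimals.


F_N = 11.6 * 1000 = 11600.0 N
A = pi*(10.0)^2 = 314.1593 mm^2
stress = 11600.0 / 314.1593 = 36.924 MPa

36.924


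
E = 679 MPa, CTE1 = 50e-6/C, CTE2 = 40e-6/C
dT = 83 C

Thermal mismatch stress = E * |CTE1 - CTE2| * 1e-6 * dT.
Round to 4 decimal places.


= 679 * 10e-6 * 83
= 0.5636 MPa

0.5636


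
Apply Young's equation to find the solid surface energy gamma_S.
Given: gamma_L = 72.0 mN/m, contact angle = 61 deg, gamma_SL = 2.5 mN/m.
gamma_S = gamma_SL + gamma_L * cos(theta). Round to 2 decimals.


theta_rad = 61 * pi/180 = 1.064651
gamma_S = 2.5 + 72.0 * cos(1.064651)
= 37.41 mN/m

37.41


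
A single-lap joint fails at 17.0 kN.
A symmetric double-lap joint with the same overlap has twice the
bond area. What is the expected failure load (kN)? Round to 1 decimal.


Double-lap load = 2 * 17.0 = 34.0 kN

34.0


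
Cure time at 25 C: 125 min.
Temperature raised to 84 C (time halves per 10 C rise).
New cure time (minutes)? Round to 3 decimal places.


Acceleration factor = 2^(59/10) = 59.7141
New time = 125 / 59.7141 = 2.093 min

2.093


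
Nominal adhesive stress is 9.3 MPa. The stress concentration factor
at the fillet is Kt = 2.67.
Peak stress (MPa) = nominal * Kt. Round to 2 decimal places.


Peak = 9.3 * 2.67 = 24.83 MPa

24.83


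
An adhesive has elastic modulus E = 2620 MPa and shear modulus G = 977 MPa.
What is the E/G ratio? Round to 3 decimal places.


E/G = 2620 / 977 = 2.682

2.682


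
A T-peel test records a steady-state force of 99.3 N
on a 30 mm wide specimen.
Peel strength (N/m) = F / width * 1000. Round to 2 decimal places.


Peel strength = 99.3 / 30 * 1000
= 3310.00 N/m

3310.00


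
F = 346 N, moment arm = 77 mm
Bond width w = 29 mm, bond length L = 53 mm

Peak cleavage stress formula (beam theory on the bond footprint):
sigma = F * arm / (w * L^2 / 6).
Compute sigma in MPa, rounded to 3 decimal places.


sigma = (346 * 77) / (29 * 2809 / 6)
= 26642 * 6 / 81461
= 159852 / 81461
= 1.962 MPa

1.962


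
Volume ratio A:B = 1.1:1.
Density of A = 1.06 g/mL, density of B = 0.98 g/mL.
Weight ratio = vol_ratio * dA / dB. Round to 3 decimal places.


Wt ratio = 1.1 * 1.06 / 0.98
= 1.190

1.190


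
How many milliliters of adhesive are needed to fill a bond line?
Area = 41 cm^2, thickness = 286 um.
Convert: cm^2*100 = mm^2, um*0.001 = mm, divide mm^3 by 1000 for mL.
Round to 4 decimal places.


= (41 * 100) * (286 * 0.001) / 1000
= 1.1726 mL

1.1726


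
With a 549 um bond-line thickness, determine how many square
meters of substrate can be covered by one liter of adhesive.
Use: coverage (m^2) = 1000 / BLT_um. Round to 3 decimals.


Coverage = 1000 / 549 = 1.821 m^2

1.821


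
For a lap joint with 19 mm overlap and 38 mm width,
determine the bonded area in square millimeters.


Area = 19 * 38 = 722 mm^2

722


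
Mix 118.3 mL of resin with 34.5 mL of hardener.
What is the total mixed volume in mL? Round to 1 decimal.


Total = 118.3 + 34.5 = 152.8 mL

152.8


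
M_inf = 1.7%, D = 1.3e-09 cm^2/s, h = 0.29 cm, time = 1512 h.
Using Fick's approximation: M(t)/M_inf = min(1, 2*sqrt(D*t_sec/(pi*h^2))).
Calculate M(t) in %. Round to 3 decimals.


t = 5443200 s
ratio = min(1, 2*sqrt(1.3e-09*5443200/(pi*0.0841)))
= 0.327307
M(t) = 1.7 * 0.327307 = 0.556%

0.556


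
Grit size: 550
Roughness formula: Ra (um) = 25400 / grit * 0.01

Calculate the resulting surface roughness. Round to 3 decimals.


Ra = 25400 / 550 * 0.01
= 0.462 um

0.462


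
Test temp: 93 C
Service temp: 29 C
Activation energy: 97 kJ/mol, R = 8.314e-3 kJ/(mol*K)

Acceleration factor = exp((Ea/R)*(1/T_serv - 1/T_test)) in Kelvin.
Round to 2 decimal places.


AF = exp((97/0.008314)*(1/302.15 - 1/366.15))
= 853.48

853.48


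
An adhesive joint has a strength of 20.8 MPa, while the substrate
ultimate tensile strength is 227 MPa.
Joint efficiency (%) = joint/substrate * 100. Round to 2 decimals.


Efficiency = 20.8 / 227 * 100
= 9.16%

9.16


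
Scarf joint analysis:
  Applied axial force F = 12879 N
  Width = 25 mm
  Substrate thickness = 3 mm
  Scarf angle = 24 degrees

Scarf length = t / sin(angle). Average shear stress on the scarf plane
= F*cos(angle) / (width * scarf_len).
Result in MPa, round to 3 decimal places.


Scarf length = 3 / sin(24 deg) = 7.3758 mm
cos(24 deg) = 0.913545
Shear = 12879 * 0.913545 / (25 * 7.3758)
= 63.806 MPa

63.806


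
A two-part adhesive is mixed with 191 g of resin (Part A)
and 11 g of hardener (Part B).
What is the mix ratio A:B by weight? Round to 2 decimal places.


Mix ratio = mass_A / mass_B
= 191 / 11
= 17.36

17.36


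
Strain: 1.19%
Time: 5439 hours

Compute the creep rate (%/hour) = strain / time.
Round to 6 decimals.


Creep rate = 1.19 / 5439
= 0.000219 %/h

0.000219


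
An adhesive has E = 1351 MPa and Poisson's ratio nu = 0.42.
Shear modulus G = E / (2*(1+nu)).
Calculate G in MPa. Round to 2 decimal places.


G = 1351 / (2*(1+0.42))
= 1351 / 2.84
= 475.70 MPa

475.70


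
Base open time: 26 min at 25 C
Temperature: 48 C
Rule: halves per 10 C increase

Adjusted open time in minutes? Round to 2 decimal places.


Acceleration = 2^((48-25)/10) = 4.9246
Open time = 26 / 4.9246 = 5.28 min

5.28


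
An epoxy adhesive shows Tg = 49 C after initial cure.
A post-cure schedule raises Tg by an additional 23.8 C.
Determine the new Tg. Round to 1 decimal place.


New Tg = 49 + 23.8
= 72.8 C

72.8


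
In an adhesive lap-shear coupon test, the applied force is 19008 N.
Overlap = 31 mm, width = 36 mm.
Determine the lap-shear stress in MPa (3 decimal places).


stress = F / (overlap * width)
= 19008 / (31 * 36)
= 17.032 MPa

17.032


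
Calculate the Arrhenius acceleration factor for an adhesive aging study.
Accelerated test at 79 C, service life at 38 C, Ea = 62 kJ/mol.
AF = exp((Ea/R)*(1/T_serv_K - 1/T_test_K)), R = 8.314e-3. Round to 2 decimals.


T_test = 352.15 K, T_serv = 311.15 K
Ea/R = 62 / 0.008314 = 7457.30
AF = exp(7457.30 * (1/311.15 - 1/352.15))
= 16.29

16.29


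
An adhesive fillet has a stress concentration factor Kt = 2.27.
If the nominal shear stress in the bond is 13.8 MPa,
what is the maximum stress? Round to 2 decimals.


Max stress = 13.8 * 2.27 = 31.33 MPa

31.33


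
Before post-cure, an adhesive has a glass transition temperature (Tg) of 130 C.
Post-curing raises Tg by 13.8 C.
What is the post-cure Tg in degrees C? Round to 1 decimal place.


Tg_post = Tg_base + delta_Tg
= 130 + 13.8
= 143.8 C

143.8


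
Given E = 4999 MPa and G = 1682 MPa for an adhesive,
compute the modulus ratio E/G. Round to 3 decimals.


E/G ratio = 4999 / 1682 = 2.972

2.972


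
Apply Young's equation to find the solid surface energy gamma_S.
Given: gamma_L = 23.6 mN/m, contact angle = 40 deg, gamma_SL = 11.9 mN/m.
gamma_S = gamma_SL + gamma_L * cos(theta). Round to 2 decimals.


theta_rad = 40 * pi/180 = 0.698132
gamma_S = 11.9 + 23.6 * cos(0.698132)
= 29.98 mN/m

29.98


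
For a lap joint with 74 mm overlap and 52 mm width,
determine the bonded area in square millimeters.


Area = 74 * 52 = 3848 mm^2

3848


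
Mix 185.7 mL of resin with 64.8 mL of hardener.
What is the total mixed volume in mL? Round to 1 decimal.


Total = 185.7 + 64.8 = 250.5 mL

250.5


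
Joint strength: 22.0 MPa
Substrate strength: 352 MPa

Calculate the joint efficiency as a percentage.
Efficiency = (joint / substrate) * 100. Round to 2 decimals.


Efficiency = (22.0 / 352) * 100 = 6.25%

6.25


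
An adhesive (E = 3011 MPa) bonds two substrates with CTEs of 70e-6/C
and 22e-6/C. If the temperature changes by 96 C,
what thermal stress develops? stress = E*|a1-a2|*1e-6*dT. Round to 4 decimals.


Stress = 3011 * |70 - 22| * 1e-6 * 96
= 13.8747 MPa

13.8747


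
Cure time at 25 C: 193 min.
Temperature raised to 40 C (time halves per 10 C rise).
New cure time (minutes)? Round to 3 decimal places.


Acceleration factor = 2^(15/10) = 2.8284
New time = 193 / 2.8284 = 68.236 min

68.236


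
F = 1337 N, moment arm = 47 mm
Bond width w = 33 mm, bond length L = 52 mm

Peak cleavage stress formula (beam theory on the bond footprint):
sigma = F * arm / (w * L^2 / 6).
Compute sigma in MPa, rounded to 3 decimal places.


sigma = (1337 * 47) / (33 * 2704 / 6)
= 62839 * 6 / 89232
= 377034 / 89232
= 4.225 MPa

4.225


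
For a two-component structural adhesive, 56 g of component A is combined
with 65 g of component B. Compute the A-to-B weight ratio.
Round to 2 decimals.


Weight ratio A:B = 56 / 65
= 0.86

0.86


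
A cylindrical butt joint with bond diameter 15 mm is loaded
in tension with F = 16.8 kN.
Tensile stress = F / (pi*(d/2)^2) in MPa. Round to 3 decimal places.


Area = pi * (15/2)^2 = 176.7146 mm^2
Stress = 16.8*1000 / 176.7146
= 95.069 MPa

95.069


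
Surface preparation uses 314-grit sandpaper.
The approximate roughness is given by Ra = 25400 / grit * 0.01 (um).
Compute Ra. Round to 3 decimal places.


Ra = 25400 / 314 * 0.01
= 254 / 314
= 0.809 um

0.809


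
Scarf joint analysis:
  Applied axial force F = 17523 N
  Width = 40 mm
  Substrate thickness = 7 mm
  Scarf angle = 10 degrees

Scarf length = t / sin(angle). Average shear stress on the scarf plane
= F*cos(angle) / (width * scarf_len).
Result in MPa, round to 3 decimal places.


Scarf length = 7 / sin(10 deg) = 40.3114 mm
cos(10 deg) = 0.984808
Shear = 17523 * 0.984808 / (40 * 40.3114)
= 10.702 MPa

10.702


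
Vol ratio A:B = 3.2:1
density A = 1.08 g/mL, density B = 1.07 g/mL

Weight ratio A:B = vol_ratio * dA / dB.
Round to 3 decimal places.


Weight ratio = 3.2 * 1.08 / 1.07
= 3.230

3.230


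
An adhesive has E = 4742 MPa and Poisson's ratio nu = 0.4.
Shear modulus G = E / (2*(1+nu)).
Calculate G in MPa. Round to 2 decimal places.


G = 4742 / (2*(1+0.4))
= 4742 / 2.80
= 1693.57 MPa

1693.57


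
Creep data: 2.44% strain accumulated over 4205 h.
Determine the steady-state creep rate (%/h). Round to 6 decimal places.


Rate = 2.44 / 4205 = 0.000580 %/h

0.000580


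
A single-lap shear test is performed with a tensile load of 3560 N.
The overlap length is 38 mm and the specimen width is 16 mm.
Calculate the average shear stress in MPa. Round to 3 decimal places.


Shear stress = F / (overlap * width)
= 3560 / (38 * 16)
= 3560 / 608
= 5.855 MPa

5.855


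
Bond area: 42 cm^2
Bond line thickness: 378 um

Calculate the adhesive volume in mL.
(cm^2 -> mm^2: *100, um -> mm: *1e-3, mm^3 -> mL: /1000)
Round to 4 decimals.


V = 42*100 * 378*1e-3 / 1000
= 1.5876 mL

1.5876


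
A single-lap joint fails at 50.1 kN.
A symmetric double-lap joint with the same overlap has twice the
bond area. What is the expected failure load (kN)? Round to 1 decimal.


Double-lap load = 2 * 50.1 = 100.2 kN

100.2


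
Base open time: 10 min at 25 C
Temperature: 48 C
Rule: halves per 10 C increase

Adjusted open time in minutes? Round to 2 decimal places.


Acceleration = 2^((48-25)/10) = 4.9246
Open time = 10 / 4.9246 = 2.03 min

2.03


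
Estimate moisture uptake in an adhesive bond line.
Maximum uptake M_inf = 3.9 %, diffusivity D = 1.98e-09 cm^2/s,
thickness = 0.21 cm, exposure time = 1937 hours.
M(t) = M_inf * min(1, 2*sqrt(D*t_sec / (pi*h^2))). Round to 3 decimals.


Convert time: 1937 h = 6973200 s
ratio = min(1, 2*sqrt(1.98e-09*6973200/(pi*0.21^2)))
= 0.631371
M(t) = 3.9 * 0.631371 = 2.462%

2.462


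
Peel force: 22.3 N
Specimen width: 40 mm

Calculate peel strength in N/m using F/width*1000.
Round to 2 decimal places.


Peel strength = 22.3 / 40 * 1000 = 557.50 N/m

557.50


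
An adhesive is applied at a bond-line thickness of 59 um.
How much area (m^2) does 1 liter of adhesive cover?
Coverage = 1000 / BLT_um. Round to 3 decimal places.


Coverage = 1000 / 59 = 16.949 m^2

16.949


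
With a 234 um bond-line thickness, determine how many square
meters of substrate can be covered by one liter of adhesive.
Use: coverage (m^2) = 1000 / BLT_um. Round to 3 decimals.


Coverage = 1000 / 234 = 4.274 m^2

4.274


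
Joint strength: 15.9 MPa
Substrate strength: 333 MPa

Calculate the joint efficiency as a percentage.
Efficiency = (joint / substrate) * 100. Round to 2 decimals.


Efficiency = (15.9 / 333) * 100 = 4.77%

4.77


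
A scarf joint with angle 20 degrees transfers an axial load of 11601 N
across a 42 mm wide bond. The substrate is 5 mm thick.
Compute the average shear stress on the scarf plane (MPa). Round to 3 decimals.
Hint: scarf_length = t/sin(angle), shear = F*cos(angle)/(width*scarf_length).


scarf_length = 5 / sin(20 deg) = 14.6190 mm
cos(20 deg) = 0.939693
shear stress = 11601 * 0.939693 / (42 * 14.6190)
= 17.755 MPa

17.755


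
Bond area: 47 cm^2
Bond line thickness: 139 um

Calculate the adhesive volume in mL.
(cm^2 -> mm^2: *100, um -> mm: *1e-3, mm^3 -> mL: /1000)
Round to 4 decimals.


V = 47*100 * 139*1e-3 / 1000
= 0.6533 mL

0.6533


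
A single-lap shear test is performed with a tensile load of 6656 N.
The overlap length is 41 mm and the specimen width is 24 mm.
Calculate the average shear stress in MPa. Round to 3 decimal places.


Shear stress = F / (overlap * width)
= 6656 / (41 * 24)
= 6656 / 984
= 6.764 MPa

6.764


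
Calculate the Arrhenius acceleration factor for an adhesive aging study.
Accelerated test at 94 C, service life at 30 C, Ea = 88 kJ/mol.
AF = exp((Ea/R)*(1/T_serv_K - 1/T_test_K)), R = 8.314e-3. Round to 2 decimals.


T_test = 367.15 K, T_serv = 303.15 K
Ea/R = 88 / 0.008314 = 10584.56
AF = exp(10584.56 * (1/303.15 - 1/367.15))
= 439.78

439.78


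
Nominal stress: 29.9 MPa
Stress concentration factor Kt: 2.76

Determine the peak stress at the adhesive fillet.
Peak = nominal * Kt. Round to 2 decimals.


Peak stress = 29.9 * 2.76
= 82.52 MPa

82.52


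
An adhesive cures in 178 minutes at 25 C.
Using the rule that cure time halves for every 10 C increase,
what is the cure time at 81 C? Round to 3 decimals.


Factor = 2^((81 - 25) / 10) = 48.5029
Cure time = 178 / 48.5029
= 3.670 minutes

3.670


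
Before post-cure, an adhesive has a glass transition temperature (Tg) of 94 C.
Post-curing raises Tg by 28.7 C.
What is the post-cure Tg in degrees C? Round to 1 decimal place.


Tg_post = Tg_base + delta_Tg
= 94 + 28.7
= 122.7 C

122.7


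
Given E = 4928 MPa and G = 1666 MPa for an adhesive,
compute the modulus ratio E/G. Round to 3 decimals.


E/G ratio = 4928 / 1666 = 2.958

2.958


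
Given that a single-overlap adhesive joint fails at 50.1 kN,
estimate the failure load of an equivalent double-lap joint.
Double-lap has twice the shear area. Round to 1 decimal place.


Double-lap factor = 2
Expected load = 50.1 * 2 = 100.2 kN

100.2


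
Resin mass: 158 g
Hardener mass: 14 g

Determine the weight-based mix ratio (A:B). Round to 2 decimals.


Ratio = 158 / 14 = 11.29

11.29


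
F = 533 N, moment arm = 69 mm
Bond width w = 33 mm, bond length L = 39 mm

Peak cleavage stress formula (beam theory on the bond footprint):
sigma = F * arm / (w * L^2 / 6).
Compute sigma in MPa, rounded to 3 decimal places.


sigma = (533 * 69) / (33 * 1521 / 6)
= 36777 * 6 / 50193
= 220662 / 50193
= 4.396 MPa

4.396


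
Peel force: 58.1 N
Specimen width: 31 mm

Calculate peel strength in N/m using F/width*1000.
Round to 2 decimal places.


Peel strength = 58.1 / 31 * 1000 = 1874.19 N/m

1874.19


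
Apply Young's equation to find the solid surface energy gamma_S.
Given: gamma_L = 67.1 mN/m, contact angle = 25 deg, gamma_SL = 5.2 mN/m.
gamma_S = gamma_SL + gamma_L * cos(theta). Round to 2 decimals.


theta_rad = 25 * pi/180 = 0.436332
gamma_S = 5.2 + 67.1 * cos(0.436332)
= 66.01 mN/m

66.01


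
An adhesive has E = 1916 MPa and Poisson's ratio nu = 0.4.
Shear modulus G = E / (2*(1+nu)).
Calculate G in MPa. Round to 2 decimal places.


G = 1916 / (2*(1+0.4))
= 1916 / 2.80
= 684.29 MPa

684.29


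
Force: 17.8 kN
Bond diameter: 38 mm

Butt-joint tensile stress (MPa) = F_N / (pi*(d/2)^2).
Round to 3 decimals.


F_N = 17.8 * 1000 = 17800.0 N
A = pi*(19.0)^2 = 1134.1149 mm^2
stress = 17800.0 / 1134.1149 = 15.695 MPa

15.695


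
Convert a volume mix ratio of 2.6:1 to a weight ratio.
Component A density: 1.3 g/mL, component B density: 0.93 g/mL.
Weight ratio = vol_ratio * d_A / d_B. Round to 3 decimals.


= 2.6 * 1.3 / 0.93 = 3.634

3.634


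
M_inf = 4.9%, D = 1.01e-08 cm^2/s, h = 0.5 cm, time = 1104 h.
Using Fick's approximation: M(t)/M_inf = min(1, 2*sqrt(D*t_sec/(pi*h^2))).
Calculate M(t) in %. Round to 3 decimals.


t = 3974400 s
ratio = min(1, 2*sqrt(1.01e-08*3974400/(pi*0.2500)))
= 0.452149
M(t) = 4.9 * 0.452149 = 2.216%

2.216


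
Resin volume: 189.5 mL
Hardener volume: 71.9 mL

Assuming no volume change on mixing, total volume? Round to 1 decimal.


V_total = 189.5 + 71.9 = 261.4 mL

261.4


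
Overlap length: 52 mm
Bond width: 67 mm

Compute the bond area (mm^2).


Bond area = 52 * 67 = 3484 mm^2

3484


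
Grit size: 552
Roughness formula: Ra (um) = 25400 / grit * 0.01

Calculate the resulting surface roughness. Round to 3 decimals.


Ra = 25400 / 552 * 0.01
= 0.460 um

0.460


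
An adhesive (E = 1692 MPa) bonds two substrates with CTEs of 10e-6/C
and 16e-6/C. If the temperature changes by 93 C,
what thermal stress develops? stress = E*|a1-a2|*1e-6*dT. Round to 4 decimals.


Stress = 1692 * |10 - 16| * 1e-6 * 93
= 0.9441 MPa

0.9441


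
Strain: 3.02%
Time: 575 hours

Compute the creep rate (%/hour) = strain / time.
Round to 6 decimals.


Creep rate = 3.02 / 575
= 0.005252 %/h

0.005252


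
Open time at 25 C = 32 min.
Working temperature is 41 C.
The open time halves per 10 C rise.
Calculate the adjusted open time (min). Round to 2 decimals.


factor = 2^((41 - 25) / 10) = 3.0314
ot = 32 / 3.0314 = 10.56 min

10.56


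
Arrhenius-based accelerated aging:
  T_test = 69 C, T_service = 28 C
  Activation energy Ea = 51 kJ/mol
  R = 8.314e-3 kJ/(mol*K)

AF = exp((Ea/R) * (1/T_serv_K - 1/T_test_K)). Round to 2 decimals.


T_test_K = 342.15, T_serv_K = 301.15
AF = exp((51/8.314e-3) * (1/301.15 - 1/342.15))
= 11.48

11.48


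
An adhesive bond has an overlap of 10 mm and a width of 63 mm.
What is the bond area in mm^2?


Bond area = overlap * width
= 10 * 63
= 630 mm^2

630


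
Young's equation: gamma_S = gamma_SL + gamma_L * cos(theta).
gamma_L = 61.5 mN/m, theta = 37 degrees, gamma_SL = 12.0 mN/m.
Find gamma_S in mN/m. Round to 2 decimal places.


cos(37 deg) = 0.798636
gamma_S = 12.0 + 61.5 * 0.798636
= 61.12 mN/m

61.12


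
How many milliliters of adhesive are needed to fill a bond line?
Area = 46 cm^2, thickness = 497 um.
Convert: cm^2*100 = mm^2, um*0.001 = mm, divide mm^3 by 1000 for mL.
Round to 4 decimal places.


= (46 * 100) * (497 * 0.001) / 1000
= 2.2862 mL

2.2862


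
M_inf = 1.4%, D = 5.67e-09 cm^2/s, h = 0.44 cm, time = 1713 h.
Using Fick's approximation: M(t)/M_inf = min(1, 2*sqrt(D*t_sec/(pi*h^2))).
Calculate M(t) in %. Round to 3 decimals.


t = 6166800 s
ratio = min(1, 2*sqrt(5.67e-09*6166800/(pi*0.1936)))
= 0.479539
M(t) = 1.4 * 0.479539 = 0.671%

0.671


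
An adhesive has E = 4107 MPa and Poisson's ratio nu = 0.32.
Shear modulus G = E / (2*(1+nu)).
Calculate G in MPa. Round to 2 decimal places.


G = 4107 / (2*(1+0.32))
= 4107 / 2.64
= 1555.68 MPa

1555.68


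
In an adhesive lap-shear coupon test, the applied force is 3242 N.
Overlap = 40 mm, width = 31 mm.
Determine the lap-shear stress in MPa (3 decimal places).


stress = F / (overlap * width)
= 3242 / (40 * 31)
= 2.615 MPa

2.615


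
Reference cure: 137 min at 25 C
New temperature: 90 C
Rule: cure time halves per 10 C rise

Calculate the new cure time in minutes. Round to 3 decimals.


factor = 2^((90-25)/10) = 90.5097
t_new = 137 / 90.5097 = 1.514 min

1.514


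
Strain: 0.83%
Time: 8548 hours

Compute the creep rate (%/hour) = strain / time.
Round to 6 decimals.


Creep rate = 0.83 / 8548
= 0.000097 %/h

0.000097


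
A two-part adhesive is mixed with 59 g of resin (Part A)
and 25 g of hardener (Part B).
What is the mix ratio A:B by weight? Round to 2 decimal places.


Mix ratio = mass_A / mass_B
= 59 / 25
= 2.36

2.36


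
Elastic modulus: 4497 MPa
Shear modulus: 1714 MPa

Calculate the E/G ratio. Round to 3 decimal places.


E / G = 4497 / 1714 = 2.624

2.624


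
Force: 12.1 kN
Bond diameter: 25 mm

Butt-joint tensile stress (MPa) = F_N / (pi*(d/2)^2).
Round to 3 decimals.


F_N = 12.1 * 1000 = 12100.0 N
A = pi*(12.5)^2 = 490.8739 mm^2
stress = 12100.0 / 490.8739 = 24.650 MPa

24.650


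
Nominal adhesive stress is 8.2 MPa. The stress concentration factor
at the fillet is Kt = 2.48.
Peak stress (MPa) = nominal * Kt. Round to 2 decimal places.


Peak = 8.2 * 2.48 = 20.34 MPa

20.34


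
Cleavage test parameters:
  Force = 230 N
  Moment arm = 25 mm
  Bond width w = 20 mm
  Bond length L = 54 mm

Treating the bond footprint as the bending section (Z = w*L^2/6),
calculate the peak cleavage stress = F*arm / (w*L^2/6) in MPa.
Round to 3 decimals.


M = 230 * 25 = 5750 N*mm
Z = 20 * 54^2 / 6 = 58320 / 6 mm^3
sigma = M / Z = 6 * 5750 / 58320 = 34500 / 58320
= 0.592 MPa

0.592


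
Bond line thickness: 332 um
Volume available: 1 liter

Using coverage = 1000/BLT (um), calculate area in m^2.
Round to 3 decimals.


1 L = 1e6 mm^3, thickness = 332 um = 0.332 mm
Area = 1e6 / 0.332 mm^2 = (1e6 / 0.332) / 1e6 m^2 = 1000 / 332 m^2
= 3.012 m^2

3.012


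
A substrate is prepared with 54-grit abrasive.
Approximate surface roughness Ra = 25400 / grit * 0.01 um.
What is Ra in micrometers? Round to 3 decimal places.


Ra = 25400 / 54 * 0.01 = 4.704 um

4.704


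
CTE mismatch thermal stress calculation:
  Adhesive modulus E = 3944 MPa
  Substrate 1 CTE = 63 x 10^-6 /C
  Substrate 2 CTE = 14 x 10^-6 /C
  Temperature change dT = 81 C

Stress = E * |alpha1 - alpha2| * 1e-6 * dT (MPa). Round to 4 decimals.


delta_alpha = |63 - 14| = 49 x 10^-6/C
Stress = 3944 * 49e-6 * 81
= 15.6537 MPa

15.6537


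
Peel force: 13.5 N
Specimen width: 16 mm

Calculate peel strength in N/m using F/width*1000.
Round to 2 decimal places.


Peel strength = 13.5 / 16 * 1000 = 843.75 N/m

843.75


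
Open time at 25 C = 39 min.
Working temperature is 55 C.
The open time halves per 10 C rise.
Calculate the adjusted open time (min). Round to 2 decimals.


factor = 2^((55 - 25) / 10) = 8.0000
ot = 39 / 8.0000 = 4.88 min

4.88


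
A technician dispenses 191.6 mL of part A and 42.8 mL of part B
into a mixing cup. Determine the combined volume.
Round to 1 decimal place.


Combined volume = 191.6 + 42.8
= 234.4 mL

234.4


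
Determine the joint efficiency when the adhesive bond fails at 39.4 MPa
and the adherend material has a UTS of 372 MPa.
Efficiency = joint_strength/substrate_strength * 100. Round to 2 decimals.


Joint efficiency = 39.4 / 372 * 100
= 10.59%

10.59


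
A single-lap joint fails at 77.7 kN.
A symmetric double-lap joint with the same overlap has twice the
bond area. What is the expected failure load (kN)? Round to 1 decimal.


Double-lap load = 2 * 77.7 = 155.4 kN

155.4


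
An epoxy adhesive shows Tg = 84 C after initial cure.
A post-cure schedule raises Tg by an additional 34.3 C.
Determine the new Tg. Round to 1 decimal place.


New Tg = 84 + 34.3
= 118.3 C

118.3


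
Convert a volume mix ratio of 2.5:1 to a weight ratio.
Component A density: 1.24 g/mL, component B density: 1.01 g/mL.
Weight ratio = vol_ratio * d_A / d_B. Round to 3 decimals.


= 2.5 * 1.24 / 1.01 = 3.069

3.069


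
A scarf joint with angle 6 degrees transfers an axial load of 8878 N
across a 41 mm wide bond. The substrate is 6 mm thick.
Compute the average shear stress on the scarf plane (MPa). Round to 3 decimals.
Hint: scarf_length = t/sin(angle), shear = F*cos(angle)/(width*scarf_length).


scarf_length = 6 / sin(6 deg) = 57.4006 mm
cos(6 deg) = 0.994522
shear stress = 8878 * 0.994522 / (41 * 57.4006)
= 3.752 MPa

3.752


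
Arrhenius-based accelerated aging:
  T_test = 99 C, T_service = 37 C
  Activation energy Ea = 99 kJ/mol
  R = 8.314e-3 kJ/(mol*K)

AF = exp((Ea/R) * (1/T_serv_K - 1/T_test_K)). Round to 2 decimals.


T_test_K = 372.15, T_serv_K = 310.15
AF = exp((99/8.314e-3) * (1/310.15 - 1/372.15))
= 599.61

599.61


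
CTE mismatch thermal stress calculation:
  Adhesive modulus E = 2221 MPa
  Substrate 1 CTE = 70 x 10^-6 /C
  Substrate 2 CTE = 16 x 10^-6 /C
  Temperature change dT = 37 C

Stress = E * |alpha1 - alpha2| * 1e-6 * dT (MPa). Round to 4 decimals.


delta_alpha = |70 - 16| = 54 x 10^-6/C
Stress = 2221 * 54e-6 * 37
= 4.4376 MPa

4.4376


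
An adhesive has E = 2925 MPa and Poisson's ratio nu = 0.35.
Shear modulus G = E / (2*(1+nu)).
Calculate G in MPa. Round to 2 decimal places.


G = 2925 / (2*(1+0.35))
= 2925 / 2.70
= 1083.33 MPa

1083.33


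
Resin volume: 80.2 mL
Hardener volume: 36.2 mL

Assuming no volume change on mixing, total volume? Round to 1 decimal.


V_total = 80.2 + 36.2 = 116.4 mL

116.4


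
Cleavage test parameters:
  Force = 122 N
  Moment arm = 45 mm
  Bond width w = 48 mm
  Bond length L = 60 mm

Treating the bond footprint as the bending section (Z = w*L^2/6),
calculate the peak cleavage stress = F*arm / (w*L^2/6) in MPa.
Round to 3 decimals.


M = 122 * 45 = 5490 N*mm
Z = 48 * 60^2 / 6 = 172800 / 6 mm^3
sigma = M / Z = 6 * 5490 / 172800 = 32940 / 172800
= 0.191 MPa

0.191


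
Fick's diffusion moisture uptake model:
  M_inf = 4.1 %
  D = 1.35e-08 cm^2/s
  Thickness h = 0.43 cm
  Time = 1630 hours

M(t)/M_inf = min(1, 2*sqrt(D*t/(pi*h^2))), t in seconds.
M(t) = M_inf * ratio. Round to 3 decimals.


t_sec = 1630 * 3600 = 5868000
ratio = 2*sqrt(1.35e-08*5868000/(pi*0.43^2))
= min(1, 0.738582)
= 0.738582
M(t) = 4.1 * 0.738582 = 3.028 %

3.028


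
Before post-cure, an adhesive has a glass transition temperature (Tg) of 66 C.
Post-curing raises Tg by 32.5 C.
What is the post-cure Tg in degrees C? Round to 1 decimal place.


Tg_post = Tg_base + delta_Tg
= 66 + 32.5
= 98.5 C

98.5


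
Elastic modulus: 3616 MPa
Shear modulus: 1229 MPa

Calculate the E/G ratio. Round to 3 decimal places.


E / G = 3616 / 1229 = 2.942

2.942


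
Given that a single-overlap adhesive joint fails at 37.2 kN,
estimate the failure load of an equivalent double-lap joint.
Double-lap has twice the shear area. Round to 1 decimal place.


Double-lap factor = 2
Expected load = 37.2 * 2 = 74.4 kN

74.4


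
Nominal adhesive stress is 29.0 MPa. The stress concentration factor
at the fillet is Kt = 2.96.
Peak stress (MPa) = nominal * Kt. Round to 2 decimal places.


Peak = 29.0 * 2.96 = 85.84 MPa

85.84


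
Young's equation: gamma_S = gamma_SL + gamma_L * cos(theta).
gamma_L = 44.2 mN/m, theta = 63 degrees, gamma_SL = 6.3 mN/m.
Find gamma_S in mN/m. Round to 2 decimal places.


cos(63 deg) = 0.453990
gamma_S = 6.3 + 44.2 * 0.453990
= 26.37 mN/m

26.37


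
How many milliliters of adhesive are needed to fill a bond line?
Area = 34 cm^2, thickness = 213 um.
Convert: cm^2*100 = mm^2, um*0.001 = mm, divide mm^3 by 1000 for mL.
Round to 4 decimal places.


= (34 * 100) * (213 * 0.001) / 1000
= 0.7242 mL

0.7242


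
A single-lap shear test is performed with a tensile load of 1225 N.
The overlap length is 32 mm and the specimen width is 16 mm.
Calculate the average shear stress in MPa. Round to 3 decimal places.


Shear stress = F / (overlap * width)
= 1225 / (32 * 16)
= 1225 / 512
= 2.393 MPa

2.393


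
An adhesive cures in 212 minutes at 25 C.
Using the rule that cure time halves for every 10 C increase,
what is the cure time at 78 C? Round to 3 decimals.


Factor = 2^((78 - 25) / 10) = 39.3966
Cure time = 212 / 39.3966
= 5.381 minutes

5.381


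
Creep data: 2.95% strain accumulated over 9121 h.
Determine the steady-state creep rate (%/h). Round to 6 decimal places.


Rate = 2.95 / 9121 = 0.000323 %/h

0.000323


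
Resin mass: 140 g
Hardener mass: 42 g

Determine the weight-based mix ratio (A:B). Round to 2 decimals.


Ratio = 140 / 42 = 3.33

3.33


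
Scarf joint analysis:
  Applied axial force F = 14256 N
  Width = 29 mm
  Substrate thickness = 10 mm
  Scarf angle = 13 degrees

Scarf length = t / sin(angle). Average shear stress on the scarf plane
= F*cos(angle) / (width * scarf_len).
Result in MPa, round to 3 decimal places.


Scarf length = 10 / sin(13 deg) = 44.4541 mm
cos(13 deg) = 0.974370
Shear = 14256 * 0.974370 / (29 * 44.4541)
= 10.775 MPa

10.775


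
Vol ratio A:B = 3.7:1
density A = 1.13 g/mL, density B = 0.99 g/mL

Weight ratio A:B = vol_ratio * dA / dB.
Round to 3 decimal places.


Weight ratio = 3.7 * 1.13 / 0.99
= 4.223

4.223


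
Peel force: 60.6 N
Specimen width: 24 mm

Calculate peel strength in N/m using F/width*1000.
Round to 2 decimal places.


Peel strength = 60.6 / 24 * 1000 = 2525.00 N/m

2525.00


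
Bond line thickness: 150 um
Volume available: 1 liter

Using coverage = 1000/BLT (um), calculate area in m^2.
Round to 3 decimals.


1 L = 1e6 mm^3, thickness = 150 um = 0.15 mm
Area = 1e6 / 0.15 mm^2 = (1e6 / 0.15) / 1e6 m^2 = 1000 / 150 m^2
= 6.667 m^2

6.667


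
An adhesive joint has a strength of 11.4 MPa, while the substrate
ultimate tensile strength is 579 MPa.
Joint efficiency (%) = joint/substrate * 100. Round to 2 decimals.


Efficiency = 11.4 / 579 * 100
= 1.97%

1.97


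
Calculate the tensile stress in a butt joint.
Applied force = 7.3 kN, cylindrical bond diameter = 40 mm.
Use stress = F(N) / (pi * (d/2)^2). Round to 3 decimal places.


A = pi * 20.0^2 = 1256.6371 mm^2
sigma = 7300.0 / 1256.6371 = 5.809 MPa

5.809


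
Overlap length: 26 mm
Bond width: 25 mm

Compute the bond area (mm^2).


Bond area = 26 * 25 = 650 mm^2

650


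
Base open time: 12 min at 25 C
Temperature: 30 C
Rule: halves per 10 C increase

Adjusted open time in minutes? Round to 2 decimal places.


Acceleration = 2^((30-25)/10) = 1.4142
Open time = 12 / 1.4142 = 8.49 min

8.49


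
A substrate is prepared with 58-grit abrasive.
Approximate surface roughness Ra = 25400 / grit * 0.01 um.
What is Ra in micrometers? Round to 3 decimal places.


Ra = 25400 / 58 * 0.01 = 4.379 um

4.379


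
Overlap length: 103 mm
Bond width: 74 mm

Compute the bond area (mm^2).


Bond area = 103 * 74 = 7622 mm^2

7622


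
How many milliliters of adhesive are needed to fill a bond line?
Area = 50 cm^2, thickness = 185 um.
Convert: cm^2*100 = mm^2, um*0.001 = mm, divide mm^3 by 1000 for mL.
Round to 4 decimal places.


= (50 * 100) * (185 * 0.001) / 1000
= 0.9250 mL

0.9250


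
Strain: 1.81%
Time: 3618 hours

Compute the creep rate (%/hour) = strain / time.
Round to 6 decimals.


Creep rate = 1.81 / 3618
= 0.000500 %/h

0.000500


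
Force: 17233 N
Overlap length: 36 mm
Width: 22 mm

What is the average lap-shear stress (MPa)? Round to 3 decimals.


Average shear stress = F / (overlap * width)
= 17233 / (36 * 22)
= 21.759 MPa

21.759


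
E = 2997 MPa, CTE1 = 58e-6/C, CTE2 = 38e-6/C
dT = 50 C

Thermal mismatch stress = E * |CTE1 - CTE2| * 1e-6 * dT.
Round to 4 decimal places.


= 2997 * 20e-6 * 50
= 2.9970 MPa

2.9970


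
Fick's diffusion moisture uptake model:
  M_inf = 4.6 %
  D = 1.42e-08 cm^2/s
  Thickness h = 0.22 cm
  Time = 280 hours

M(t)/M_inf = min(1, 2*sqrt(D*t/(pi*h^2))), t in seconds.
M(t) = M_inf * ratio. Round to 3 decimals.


t_sec = 280 * 3600 = 1008000
ratio = 2*sqrt(1.42e-08*1008000/(pi*0.22^2))
= min(1, 0.613630)
= 0.613630
M(t) = 4.6 * 0.613630 = 2.823 %

2.823


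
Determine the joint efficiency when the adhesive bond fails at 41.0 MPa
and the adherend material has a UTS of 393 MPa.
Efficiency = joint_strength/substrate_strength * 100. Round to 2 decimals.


Joint efficiency = 41.0 / 393 * 100
= 10.43%

10.43


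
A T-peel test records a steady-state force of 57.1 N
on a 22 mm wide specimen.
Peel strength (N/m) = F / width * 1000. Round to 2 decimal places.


Peel strength = 57.1 / 22 * 1000
= 2595.45 N/m

2595.45


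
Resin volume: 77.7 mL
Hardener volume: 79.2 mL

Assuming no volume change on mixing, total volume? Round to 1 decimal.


V_total = 77.7 + 79.2 = 156.9 mL

156.9


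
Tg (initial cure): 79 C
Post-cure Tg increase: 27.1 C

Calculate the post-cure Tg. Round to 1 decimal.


Post-cure Tg = 79 + 27.1 = 106.1 C

106.1


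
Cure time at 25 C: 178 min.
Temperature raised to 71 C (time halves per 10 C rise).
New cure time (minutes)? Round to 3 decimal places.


Acceleration factor = 2^(46/10) = 24.2515
New time = 178 / 24.2515 = 7.340 min

7.340


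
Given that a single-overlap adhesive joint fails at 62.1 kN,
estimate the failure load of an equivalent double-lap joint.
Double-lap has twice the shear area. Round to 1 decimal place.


Double-lap factor = 2
Expected load = 62.1 * 2 = 124.2 kN

124.2


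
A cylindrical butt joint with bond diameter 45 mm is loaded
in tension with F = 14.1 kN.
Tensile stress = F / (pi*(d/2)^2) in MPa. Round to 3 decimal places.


Area = pi * (45/2)^2 = 1590.4313 mm^2
Stress = 14.1*1000 / 1590.4313
= 8.866 MPa

8.866


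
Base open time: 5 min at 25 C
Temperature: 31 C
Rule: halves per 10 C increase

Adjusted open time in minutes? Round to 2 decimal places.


Acceleration = 2^((31-25)/10) = 1.5157
Open time = 5 / 1.5157 = 3.30 min

3.30


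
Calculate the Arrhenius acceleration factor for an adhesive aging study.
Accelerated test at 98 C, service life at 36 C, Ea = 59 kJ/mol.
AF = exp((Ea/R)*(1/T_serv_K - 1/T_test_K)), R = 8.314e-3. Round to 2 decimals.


T_test = 371.15 K, T_serv = 309.15 K
Ea/R = 59 / 0.008314 = 7096.46
AF = exp(7096.46 * (1/309.15 - 1/371.15))
= 46.27

46.27


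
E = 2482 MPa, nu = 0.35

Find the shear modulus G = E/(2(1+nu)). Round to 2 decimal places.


G = 2482 / (2 * 1.35)
= 919.26 MPa

919.26


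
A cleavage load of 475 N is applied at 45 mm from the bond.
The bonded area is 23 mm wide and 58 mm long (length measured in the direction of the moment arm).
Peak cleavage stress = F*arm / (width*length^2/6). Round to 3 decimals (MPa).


Moment = 475 * 45 = 21375 N*mm
Section modulus = 23 * 3364 / 6 = 77372 / 6 mm^3
Stress = 21375 / (77372 / 6) = 128250 / 77372
= 1.658 MPa

1.658


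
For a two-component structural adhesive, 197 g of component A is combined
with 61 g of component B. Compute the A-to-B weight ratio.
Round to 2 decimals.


Weight ratio A:B = 197 / 61
= 3.23

3.23


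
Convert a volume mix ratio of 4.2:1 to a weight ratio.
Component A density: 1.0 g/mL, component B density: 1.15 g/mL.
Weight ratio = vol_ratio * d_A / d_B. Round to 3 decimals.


= 4.2 * 1.0 / 1.15 = 3.652

3.652


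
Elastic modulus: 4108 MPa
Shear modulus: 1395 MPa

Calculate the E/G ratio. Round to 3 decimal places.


E / G = 4108 / 1395 = 2.945

2.945


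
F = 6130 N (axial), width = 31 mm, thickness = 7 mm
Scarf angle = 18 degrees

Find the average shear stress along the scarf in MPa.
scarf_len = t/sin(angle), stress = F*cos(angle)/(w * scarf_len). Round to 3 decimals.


scarf_len = 7/sin(18 deg) = 22.6525
cos(18 deg) = 0.951057
stress = 6130*0.951057/(31*22.6525) = 8.302 MPa

8.302


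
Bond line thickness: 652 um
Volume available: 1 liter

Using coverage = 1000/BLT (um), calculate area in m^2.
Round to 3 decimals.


1 L = 1e6 mm^3, thickness = 652 um = 0.652 mm
Area = 1e6 / 0.652 mm^2 = (1e6 / 0.652) / 1e6 m^2 = 1000 / 652 m^2
= 1.534 m^2

1.534


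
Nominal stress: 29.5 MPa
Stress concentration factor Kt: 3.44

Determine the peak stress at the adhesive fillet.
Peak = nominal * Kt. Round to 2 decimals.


Peak stress = 29.5 * 3.44
= 101.48 MPa

101.48


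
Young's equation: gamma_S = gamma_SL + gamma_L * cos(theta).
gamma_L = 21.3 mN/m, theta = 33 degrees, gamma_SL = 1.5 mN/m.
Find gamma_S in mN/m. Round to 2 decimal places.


cos(33 deg) = 0.838671
gamma_S = 1.5 + 21.3 * 0.838671
= 19.36 mN/m

19.36


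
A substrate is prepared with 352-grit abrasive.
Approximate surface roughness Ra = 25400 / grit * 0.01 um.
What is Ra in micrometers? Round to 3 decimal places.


Ra = 25400 / 352 * 0.01 = 0.722 um

0.722


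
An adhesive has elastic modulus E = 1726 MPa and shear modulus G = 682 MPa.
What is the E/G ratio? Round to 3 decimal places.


E/G = 1726 / 682 = 2.531

2.531


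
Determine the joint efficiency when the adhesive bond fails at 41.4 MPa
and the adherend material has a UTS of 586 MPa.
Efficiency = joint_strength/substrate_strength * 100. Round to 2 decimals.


Joint efficiency = 41.4 / 586 * 100
= 7.06%

7.06
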